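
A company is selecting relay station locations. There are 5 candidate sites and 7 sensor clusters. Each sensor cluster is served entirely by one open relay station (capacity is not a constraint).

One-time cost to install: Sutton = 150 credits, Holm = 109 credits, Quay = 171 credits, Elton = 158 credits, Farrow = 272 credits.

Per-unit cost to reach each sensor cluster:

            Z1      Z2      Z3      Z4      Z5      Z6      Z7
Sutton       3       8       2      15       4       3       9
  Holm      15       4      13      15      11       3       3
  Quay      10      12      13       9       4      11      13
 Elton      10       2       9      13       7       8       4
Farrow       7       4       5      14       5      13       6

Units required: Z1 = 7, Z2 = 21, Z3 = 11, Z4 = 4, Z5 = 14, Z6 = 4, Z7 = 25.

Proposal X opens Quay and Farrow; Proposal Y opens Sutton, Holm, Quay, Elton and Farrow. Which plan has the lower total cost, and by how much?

Proposal X is cheaper by 207.

Proposal X: {Quay, Farrow}: Z1→Farrow 7·7=49, Z2→Farrow 4·21=84, Z3→Farrow 5·11=55, Z4→Quay 9·4=36, Z5→Quay 4·14=56, Z6→Quay 11·4=44, Z7→Farrow 6·25=150. Service 474; fixed 443; total 917.
Proposal Y: {Sutton, Holm, Quay, Elton, Farrow}: Z1→Sutton 3·7=21, Z2→Elton 2·21=42, Z3→Sutton 2·11=22, Z4→Quay 9·4=36, Z5→Sutton 4·14=56, Z6→Sutton 3·4=12, Z7→Holm 3·25=75. Service 264; fixed 860; total 1124.
Difference: |917 − 1124| = 207.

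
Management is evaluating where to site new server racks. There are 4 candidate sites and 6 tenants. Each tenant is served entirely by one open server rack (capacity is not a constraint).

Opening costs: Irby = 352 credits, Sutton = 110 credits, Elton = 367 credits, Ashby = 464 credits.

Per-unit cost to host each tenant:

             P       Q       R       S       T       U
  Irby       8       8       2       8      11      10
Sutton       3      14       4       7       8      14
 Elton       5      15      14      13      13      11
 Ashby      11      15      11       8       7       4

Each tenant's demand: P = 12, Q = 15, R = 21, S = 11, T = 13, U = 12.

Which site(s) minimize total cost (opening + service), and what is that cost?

Open Sutton only; minimum total cost 789.

For any fixed open set, each tenant goes to its cheapest open site; total = fixed + service.
{Sutton}: P→Sutton 3·12=36, Q→Sutton 14·15=210, R→Sutton 4·21=84, S→Sutton 7·11=77, T→Sutton 8·13=104, U→Sutton 14·12=168. Service 679; fixed 110; total 789.
{Irby}: P→Irby 8·12=96, Q→Irby 8·15=120, R→Irby 2·21=42, S→Irby 8·11=88, T→Irby 11·13=143, U→Irby 10·12=120. Service 609; fixed 352; total 961.
{Irby, Sutton}: service 499 + fixed 462 = 961
{Irby, Sutton, Elton, Ashby}: service 414 + fixed 1293 = 1707
(All 15 nonempty subsets were checked; Sutton only is lowest.)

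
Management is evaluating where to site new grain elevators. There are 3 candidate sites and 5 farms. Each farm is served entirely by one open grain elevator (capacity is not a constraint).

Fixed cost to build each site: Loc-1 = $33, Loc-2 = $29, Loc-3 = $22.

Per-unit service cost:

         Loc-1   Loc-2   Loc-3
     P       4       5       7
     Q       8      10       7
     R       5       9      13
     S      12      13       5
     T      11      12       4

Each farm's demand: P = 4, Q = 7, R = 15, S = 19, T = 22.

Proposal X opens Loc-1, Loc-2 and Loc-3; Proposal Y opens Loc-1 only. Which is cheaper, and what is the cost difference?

Proposal X: {Loc-1, Loc-2, Loc-3}: P→Loc-1 4·4=16, Q→Loc-3 7·7=49, R→Loc-1 5·15=75, S→Loc-3 5·19=95, T→Loc-3 4·22=88. Service 323; fixed 84; total 407.
Proposal Y: {Loc-1}: P→Loc-1 4·4=16, Q→Loc-1 8·7=56, R→Loc-1 5·15=75, S→Loc-1 12·19=228, T→Loc-1 11·22=242. Service 617; fixed 33; total 650.
Difference: |407 − 650| = 243.

Proposal X is cheaper by 243.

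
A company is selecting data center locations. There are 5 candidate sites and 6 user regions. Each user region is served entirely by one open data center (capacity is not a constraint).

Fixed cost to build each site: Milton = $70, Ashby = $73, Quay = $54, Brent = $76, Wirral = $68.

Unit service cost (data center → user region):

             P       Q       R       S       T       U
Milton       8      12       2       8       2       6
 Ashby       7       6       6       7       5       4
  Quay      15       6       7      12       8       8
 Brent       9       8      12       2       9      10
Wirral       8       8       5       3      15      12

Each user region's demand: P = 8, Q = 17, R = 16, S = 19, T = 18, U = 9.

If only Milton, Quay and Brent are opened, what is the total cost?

Total cost: 526

Each user region is assigned to its cheapest site among the open ones.
{Milton, Quay, Brent}: P→Milton 8·8=64, Q→Quay 6·17=102, R→Milton 2·16=32, S→Brent 2·19=38, T→Milton 2·18=36, U→Milton 6·9=54. Service 326; fixed 200; total 526.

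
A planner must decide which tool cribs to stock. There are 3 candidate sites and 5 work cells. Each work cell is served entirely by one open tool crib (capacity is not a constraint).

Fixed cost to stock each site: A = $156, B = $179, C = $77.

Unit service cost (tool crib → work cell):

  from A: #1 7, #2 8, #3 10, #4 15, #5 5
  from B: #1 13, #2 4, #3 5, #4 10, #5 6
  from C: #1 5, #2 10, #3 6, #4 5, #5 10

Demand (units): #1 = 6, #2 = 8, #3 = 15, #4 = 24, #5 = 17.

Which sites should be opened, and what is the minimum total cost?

For any fixed open set, each work cell goes to its cheapest open site; total = fixed + service.
{C}: #1→C 5·6=30, #2→C 10·8=80, #3→C 6·15=90, #4→C 5·24=120, #5→C 10·17=170. Service 490; fixed 77; total 567.
{B, C}: #1→C 5·6=30, #2→B 4·8=32, #3→B 5·15=75, #4→C 5·24=120, #5→B 6·17=102. Service 359; fixed 256; total 615.
{A, C}: #1→C 5·6=30, #2→A 8·8=64, #3→C 6·15=90, #4→C 5·24=120, #5→A 5·17=85. Service 389; fixed 233; total 622.
{A, B, C}: service 342 + fixed 412 = 754
No other subset beats 567.

Open C only; minimum total cost 567.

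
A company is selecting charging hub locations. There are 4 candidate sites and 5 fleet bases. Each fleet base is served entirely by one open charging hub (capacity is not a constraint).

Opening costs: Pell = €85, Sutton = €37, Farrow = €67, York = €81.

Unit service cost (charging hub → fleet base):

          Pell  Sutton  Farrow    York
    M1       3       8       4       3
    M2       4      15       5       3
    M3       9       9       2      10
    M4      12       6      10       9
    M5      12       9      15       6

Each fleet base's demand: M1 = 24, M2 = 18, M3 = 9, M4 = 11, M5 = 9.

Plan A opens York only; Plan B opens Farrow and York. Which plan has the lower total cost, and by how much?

Plan A: {York}: M1→York 3·24=72, M2→York 3·18=54, M3→York 10·9=90, M4→York 9·11=99, M5→York 6·9=54. Service 369; fixed 81; total 450.
Plan B: {Farrow, York}: M1→York 3·24=72, M2→York 3·18=54, M3→Farrow 2·9=18, M4→York 9·11=99, M5→York 6·9=54. Service 297; fixed 148; total 445.
Difference: |450 − 445| = 5.

Plan B is cheaper by 5.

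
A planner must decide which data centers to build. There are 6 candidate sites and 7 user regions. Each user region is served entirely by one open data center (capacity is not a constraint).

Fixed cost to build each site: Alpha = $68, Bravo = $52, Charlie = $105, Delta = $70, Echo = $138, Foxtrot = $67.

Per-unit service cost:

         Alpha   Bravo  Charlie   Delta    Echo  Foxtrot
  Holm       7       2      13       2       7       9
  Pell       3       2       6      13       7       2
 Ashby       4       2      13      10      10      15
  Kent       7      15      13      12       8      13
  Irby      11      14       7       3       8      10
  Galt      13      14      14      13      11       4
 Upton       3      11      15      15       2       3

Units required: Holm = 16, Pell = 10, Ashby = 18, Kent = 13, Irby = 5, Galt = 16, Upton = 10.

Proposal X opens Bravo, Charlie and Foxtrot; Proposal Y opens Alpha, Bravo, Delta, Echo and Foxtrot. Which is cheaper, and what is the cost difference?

Proposal X is cheaper by 63.

Proposal X: {Bravo, Charlie, Foxtrot}: Holm→Bravo 2·16=32, Pell→Bravo 2·10=20, Ashby→Bravo 2·18=36, Kent→Charlie 13·13=169, Irby→Charlie 7·5=35, Galt→Foxtrot 4·16=64, Upton→Foxtrot 3·10=30. Service 386; fixed 224; total 610.
Proposal Y: {Alpha, Bravo, Delta, Echo, Foxtrot}: Holm→Bravo 2·16=32, Pell→Bravo 2·10=20, Ashby→Bravo 2·18=36, Kent→Alpha 7·13=91, Irby→Delta 3·5=15, Galt→Foxtrot 4·16=64, Upton→Echo 2·10=20. Service 278; fixed 395; total 673.
Difference: |610 − 673| = 63.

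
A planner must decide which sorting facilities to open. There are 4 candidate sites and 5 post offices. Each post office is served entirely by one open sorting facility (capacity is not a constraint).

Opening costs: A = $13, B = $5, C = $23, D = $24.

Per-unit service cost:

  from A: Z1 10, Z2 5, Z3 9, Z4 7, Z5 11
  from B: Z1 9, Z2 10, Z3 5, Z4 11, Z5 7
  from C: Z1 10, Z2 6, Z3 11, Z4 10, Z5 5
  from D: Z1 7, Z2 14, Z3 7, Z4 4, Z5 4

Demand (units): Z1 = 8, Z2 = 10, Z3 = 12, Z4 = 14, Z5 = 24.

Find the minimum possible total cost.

For any fixed open set, each post office goes to its cheapest open site; total = fixed + service.
{A, B, D}: Z1→D 7·8=56, Z2→A 5·10=50, Z3→B 5·12=60, Z4→D 4·14=56, Z5→D 4·24=96. Service 318; fixed 42; total 360.
{A, D}: Z1→D 7·8=56, Z2→A 5·10=50, Z3→D 7·12=84, Z4→D 4·14=56, Z5→D 4·24=96. Service 342; fixed 37; total 379.
{B, C, D}: service 328 + fixed 52 = 380
{A, B, C, D}: service 318 + fixed 65 = 383
No other subset beats 360.

Minimum total cost: 360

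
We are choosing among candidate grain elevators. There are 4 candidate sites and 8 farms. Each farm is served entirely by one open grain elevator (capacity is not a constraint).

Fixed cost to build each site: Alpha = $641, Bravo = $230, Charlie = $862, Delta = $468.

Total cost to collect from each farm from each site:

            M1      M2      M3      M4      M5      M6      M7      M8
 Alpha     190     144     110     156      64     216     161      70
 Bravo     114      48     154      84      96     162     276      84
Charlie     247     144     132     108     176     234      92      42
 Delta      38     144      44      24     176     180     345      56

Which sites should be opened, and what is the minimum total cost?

Open Bravo only; minimum total cost 1248.

For any fixed open set, each farm goes to its cheapest open site; total = fixed + service.
{Bravo}: M1→Bravo 114, M2→Bravo 48, M3→Bravo 154, M4→Bravo 84, M5→Bravo 96, M6→Bravo 162, M7→Bravo 276, M8→Bravo 84. Service 1018; fixed 230; total 1248.
{Bravo, Delta}: service 744 + fixed 698 = 1442
{Delta}: service 1007 + fixed 468 = 1475
{Alpha, Bravo, Charlie, Delta}: M1→Delta 38, M2→Bravo 48, M3→Delta 44, M4→Delta 24, M5→Alpha 64, M6→Bravo 162, M7→Charlie 92, M8→Charlie 42. Service 514; fixed 2201; total 2715.
(All 15 nonempty subsets were checked; Bravo only is lowest.)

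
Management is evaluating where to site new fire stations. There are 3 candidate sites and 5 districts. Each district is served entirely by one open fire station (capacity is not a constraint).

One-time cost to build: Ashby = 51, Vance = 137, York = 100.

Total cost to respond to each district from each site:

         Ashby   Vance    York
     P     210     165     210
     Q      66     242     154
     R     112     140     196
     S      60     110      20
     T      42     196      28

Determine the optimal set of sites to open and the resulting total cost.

Open Ashby only; minimum total cost 541.

For any fixed open set, each district goes to its cheapest open site; total = fixed + service.
{Ashby}: P→Ashby 210, Q→Ashby 66, R→Ashby 112, S→Ashby 60, T→Ashby 42. Service 490; fixed 51; total 541.
{Ashby, York}: P→Ashby 210, Q→Ashby 66, R→Ashby 112, S→York 20, T→York 28. Service 436; fixed 151; total 587.
{Ashby, Vance}: P→Vance 165, Q→Ashby 66, R→Ashby 112, S→Ashby 60, T→Ashby 42. Service 445; fixed 188; total 633.
{Ashby, Vance, York}: service 391 + fixed 288 = 679
No other subset beats 541.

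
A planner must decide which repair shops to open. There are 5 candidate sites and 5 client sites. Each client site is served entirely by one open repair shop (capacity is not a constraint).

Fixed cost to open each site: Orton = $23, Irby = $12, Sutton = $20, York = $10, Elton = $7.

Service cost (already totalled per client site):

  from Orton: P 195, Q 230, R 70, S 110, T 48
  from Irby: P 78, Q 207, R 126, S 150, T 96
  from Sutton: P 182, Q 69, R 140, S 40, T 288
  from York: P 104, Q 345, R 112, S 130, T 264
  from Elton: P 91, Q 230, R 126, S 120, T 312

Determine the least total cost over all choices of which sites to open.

Minimum total cost: 360

For any fixed open set, each client site goes to its cheapest open site; total = fixed + service.
{Orton, Irby, Sutton}: P→Irby 78, Q→Sutton 69, R→Orton 70, S→Sutton 40, T→Orton 48. Service 305; fixed 55; total 360.
{Orton, Irby, Sutton, Elton}: service 305 + fixed 62 = 367
{Orton, Sutton, Elton}: service 318 + fixed 50 = 368
{Orton, Irby, Sutton, York, Elton}: P→Irby 78, Q→Sutton 69, R→Orton 70, S→Sutton 40, T→Orton 48. Service 305; fixed 72; total 377.
No other subset beats 360.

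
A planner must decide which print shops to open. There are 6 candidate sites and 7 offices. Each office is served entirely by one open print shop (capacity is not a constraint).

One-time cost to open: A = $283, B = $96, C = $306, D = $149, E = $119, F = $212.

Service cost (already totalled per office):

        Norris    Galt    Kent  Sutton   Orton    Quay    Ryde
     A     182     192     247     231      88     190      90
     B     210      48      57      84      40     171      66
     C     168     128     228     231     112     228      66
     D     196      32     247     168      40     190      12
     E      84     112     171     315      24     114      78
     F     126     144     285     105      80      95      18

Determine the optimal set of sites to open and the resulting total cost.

For any fixed open set, each office goes to its cheapest open site; total = fixed + service.
{B, E}: Norris→E 84, Galt→B 48, Kent→B 57, Sutton→B 84, Orton→E 24, Quay→E 114, Ryde→B 66. Service 477; fixed 215; total 692.
{B, D, E}: Norris→E 84, Galt→D 32, Kent→B 57, Sutton→B 84, Orton→E 24, Quay→E 114, Ryde→D 12. Service 407; fixed 364; total 771.
{B}: service 676 + fixed 96 = 772
{A, B, C, D, E, F}: Norris→E 84, Galt→D 32, Kent→B 57, Sutton→B 84, Orton→E 24, Quay→F 95, Ryde→D 12. Service 388; fixed 1165; total 1553.
No other subset beats 692.

Open B and E; minimum total cost 692.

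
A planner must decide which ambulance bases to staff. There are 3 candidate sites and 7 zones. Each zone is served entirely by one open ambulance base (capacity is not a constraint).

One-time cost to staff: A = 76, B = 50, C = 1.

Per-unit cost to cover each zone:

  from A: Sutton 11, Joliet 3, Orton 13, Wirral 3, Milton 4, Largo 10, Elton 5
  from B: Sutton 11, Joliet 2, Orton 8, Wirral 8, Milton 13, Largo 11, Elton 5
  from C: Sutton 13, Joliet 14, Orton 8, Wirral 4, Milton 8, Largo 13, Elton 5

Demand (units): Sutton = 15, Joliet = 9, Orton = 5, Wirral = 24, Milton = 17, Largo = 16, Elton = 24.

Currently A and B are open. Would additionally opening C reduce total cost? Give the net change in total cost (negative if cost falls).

No — net change +1 (cost rises by 1).

Current service cost with {A, B}: 643.
Adding C: each zone re-picks its cheapest; new service cost 643, saving 0.
Extra fixed cost: 1. Net change = 1 − 0 = 1.
(Totals: 769 → 770.)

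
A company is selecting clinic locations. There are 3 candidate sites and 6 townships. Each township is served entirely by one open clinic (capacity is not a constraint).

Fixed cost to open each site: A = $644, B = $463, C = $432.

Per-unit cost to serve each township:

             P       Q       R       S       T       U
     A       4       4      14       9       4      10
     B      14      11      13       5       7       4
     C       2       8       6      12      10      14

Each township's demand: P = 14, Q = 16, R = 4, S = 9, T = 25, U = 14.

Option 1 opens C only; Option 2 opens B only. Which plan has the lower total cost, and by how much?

Option 2 is cheaper by 3.

Option 1: {C}: P→C 2·14=28, Q→C 8·16=128, R→C 6·4=24, S→C 12·9=108, T→C 10·25=250, U→C 14·14=196. Service 734; fixed 432; total 1166.
Option 2: {B}: P→B 14·14=196, Q→B 11·16=176, R→B 13·4=52, S→B 5·9=45, T→B 7·25=175, U→B 4·14=56. Service 700; fixed 463; total 1163.
Difference: |1166 − 1163| = 3.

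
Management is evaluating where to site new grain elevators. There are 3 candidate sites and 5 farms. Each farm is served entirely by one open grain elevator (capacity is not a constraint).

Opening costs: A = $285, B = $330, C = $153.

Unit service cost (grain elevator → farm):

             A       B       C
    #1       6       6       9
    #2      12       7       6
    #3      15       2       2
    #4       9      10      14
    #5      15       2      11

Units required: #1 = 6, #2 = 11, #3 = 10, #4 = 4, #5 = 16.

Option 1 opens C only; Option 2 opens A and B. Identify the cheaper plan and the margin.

Option 1: {C}: #1→C 9·6=54, #2→C 6·11=66, #3→C 2·10=20, #4→C 14·4=56, #5→C 11·16=176. Service 372; fixed 153; total 525.
Option 2: {A, B}: #1→A 6·6=36, #2→B 7·11=77, #3→B 2·10=20, #4→A 9·4=36, #5→B 2·16=32. Service 201; fixed 615; total 816.
Difference: |525 − 816| = 291.

Option 1 is cheaper by 291.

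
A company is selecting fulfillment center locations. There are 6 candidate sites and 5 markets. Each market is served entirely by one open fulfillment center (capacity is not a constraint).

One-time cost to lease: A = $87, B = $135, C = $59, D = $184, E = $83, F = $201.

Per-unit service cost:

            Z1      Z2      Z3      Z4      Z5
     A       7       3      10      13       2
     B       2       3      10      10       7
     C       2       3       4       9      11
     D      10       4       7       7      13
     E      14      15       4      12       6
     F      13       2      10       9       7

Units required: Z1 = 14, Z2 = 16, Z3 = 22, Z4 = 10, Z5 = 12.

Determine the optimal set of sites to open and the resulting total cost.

For any fixed open set, each market goes to its cheapest open site; total = fixed + service.
{A, C}: Z1→C 2·14=28, Z2→A 3·16=48, Z3→C 4·22=88, Z4→C 9·10=90, Z5→A 2·12=24. Service 278; fixed 146; total 424.
{C}: service 386 + fixed 59 = 445
{C, E}: service 326 + fixed 142 = 468
{A, B, C, D, E, F}: service 242 + fixed 749 = 991
No other subset beats 424.

Open A and C; minimum total cost 424.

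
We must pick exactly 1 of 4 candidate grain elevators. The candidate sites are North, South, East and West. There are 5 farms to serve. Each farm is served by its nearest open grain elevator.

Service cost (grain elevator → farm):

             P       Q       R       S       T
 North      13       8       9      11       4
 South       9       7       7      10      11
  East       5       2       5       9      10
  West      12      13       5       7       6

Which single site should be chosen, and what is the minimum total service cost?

With exactly 1 open, each farm uses its cheapest among the chosen.
{East}: P→East 5, Q→East 2, R→East 5, S→East 9, T→East 10. Service cost 31.
{West}: service cost 43
{South}: service cost 44
Among all 4 size-1 choices, {East} is lowest.

Choose East only; total service cost 31.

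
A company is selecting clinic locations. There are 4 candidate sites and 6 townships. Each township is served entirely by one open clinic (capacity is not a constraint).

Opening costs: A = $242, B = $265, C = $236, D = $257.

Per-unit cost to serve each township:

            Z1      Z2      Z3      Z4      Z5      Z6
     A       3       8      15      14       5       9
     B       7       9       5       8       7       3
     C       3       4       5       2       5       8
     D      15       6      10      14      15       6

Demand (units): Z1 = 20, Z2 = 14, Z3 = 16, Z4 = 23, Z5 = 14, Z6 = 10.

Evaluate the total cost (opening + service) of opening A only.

Each township is assigned to its cheapest site among the open ones.
{A}: Z1→A 3·20=60, Z2→A 8·14=112, Z3→A 15·16=240, Z4→A 14·23=322, Z5→A 5·14=70, Z6→A 9·10=90. Service 894; fixed 242; total 1136.

Total cost: 1136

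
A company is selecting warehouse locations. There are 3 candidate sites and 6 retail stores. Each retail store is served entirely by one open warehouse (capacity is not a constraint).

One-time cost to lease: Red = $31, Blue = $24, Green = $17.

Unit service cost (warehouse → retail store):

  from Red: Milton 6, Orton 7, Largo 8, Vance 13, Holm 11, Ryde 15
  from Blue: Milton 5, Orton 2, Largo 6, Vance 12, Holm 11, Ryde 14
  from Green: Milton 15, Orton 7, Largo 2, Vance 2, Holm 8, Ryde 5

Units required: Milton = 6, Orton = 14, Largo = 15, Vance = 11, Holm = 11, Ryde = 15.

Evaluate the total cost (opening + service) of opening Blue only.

Total cost: 635

Each retail store is assigned to its cheapest site among the open ones.
{Blue}: Milton→Blue 5·6=30, Orton→Blue 2·14=28, Largo→Blue 6·15=90, Vance→Blue 12·11=132, Holm→Blue 11·11=121, Ryde→Blue 14·15=210. Service 611; fixed 24; total 635.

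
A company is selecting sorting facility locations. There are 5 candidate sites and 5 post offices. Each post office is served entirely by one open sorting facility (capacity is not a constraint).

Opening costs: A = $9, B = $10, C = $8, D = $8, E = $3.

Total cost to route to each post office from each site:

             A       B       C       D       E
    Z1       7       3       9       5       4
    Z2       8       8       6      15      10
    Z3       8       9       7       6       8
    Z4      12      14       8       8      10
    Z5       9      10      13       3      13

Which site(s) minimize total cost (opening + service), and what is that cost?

Open D and E; minimum total cost 42.

For any fixed open set, each post office goes to its cheapest open site; total = fixed + service.
{D, E}: Z1→E 4, Z2→E 10, Z3→D 6, Z4→D 8, Z5→D 3. Service 31; fixed 11; total 42.
{C, D}: Z1→D 5, Z2→C 6, Z3→D 6, Z4→C 8, Z5→D 3. Service 28; fixed 16; total 44.
{D}: service 37 + fixed 8 = 45
{A, B, C, D, E}: service 26 + fixed 38 = 64
No other subset beats 42.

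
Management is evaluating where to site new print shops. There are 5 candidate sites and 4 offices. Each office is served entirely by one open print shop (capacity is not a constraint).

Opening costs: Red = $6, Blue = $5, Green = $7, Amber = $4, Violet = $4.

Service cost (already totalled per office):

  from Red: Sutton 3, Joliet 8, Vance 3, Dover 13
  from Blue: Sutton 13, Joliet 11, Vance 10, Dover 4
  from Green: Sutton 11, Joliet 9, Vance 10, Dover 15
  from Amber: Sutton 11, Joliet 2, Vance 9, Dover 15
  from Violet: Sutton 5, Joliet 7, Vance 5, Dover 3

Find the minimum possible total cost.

Minimum total cost: 23

For any fixed open set, each office goes to its cheapest open site; total = fixed + service.
{Amber, Violet}: Sutton→Violet 5, Joliet→Amber 2, Vance→Violet 5, Dover→Violet 3. Service 15; fixed 8; total 23.
{Violet}: Sutton→Violet 5, Joliet→Violet 7, Vance→Violet 5, Dover→Violet 3. Service 20; fixed 4; total 24.
{Red, Amber, Violet}: service 11 + fixed 14 = 25
{Red, Blue, Green, Amber, Violet}: service 11 + fixed 26 = 37
No other subset beats 23.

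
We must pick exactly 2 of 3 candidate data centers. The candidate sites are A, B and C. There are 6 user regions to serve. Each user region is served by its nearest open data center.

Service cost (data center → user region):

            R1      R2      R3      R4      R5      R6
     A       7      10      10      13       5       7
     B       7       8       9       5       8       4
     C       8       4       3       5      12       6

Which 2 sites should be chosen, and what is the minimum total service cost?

Choose A and C; total service cost 30.

With exactly 2 open, each user region uses its cheapest among the chosen.
{A, C}: R1→A 7, R2→C 4, R3→C 3, R4→C 5, R5→A 5, R6→C 6. Service cost 30.
{B, C}: service cost 31
{A, B}: service cost 38
Among all 3 size-2 choices, {A, C} is lowest.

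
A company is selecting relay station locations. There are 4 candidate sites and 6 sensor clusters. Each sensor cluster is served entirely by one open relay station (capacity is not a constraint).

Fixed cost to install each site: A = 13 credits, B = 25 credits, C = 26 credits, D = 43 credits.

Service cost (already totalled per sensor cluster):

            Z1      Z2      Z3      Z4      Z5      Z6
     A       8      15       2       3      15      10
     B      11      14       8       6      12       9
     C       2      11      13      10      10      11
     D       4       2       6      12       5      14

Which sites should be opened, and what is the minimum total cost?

Open A only; minimum total cost 66.

For any fixed open set, each sensor cluster goes to its cheapest open site; total = fixed + service.
{A}: Z1→A 8, Z2→A 15, Z3→A 2, Z4→A 3, Z5→A 15, Z6→A 10. Service 53; fixed 13; total 66.
{A, C}: service 38 + fixed 39 = 77
{A, D}: service 26 + fixed 56 = 82
{A, B, C, D}: service 23 + fixed 107 = 130
No other subset beats 66.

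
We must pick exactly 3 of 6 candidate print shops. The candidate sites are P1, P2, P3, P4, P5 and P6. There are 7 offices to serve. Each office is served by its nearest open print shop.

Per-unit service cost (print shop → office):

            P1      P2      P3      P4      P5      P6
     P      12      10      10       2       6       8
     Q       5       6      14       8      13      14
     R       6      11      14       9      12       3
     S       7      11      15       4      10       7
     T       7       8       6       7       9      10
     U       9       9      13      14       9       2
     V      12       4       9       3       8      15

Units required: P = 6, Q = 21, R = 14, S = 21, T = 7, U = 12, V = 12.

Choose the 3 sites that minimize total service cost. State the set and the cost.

Choose P1, P4 and P6; total service cost 352.

With exactly 3 open, each office uses its cheapest among the chosen.
{P1, P4, P6}: P→P4 2·6=12, Q→P1 5·21=105, R→P6 3·14=42, S→P4 4·21=84, T→P1 7·7=49, U→P6 2·12=24, V→P4 3·12=36. Service cost 352.
{P2, P4, P6}: service cost 373
{P3, P4, P6}: service cost 408
Among all 20 size-3 choices, {P1, P4, P6} is lowest.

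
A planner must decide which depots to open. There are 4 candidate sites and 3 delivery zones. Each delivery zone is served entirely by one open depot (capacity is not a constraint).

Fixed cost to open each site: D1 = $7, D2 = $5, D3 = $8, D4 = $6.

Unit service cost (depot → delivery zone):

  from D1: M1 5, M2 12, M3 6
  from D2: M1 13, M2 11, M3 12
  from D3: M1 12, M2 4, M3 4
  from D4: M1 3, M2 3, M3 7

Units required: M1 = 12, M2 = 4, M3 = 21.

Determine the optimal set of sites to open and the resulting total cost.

For any fixed open set, each delivery zone goes to its cheapest open site; total = fixed + service.
{D3, D4}: M1→D4 3·12=36, M2→D4 3·4=12, M3→D3 4·21=84. Service 132; fixed 14; total 146.
{D2, D3, D4}: service 132 + fixed 19 = 151
{D1, D3, D4}: service 132 + fixed 21 = 153
{D1, D2, D3, D4}: service 132 + fixed 26 = 158
No other subset beats 146.

Open D3 and D4; minimum total cost 146.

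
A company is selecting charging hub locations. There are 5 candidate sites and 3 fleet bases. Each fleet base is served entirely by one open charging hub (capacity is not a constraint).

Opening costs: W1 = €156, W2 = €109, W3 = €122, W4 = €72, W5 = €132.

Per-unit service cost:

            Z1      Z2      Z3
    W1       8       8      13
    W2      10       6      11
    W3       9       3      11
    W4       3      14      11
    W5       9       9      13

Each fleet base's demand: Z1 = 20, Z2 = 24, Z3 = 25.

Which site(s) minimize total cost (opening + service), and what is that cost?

For any fixed open set, each fleet base goes to its cheapest open site; total = fixed + service.
{W3, W4}: Z1→W4 3·20=60, Z2→W3 3·24=72, Z3→W3 11·25=275. Service 407; fixed 194; total 601.
{W3}: service 527 + fixed 122 = 649
{W2, W4}: Z1→W4 3·20=60, Z2→W2 6·24=144, Z3→W2 11·25=275. Service 479; fixed 181; total 660.
{W1, W2, W3, W4, W5}: service 407 + fixed 591 = 998
No other subset beats 601.

Open W3 and W4; minimum total cost 601.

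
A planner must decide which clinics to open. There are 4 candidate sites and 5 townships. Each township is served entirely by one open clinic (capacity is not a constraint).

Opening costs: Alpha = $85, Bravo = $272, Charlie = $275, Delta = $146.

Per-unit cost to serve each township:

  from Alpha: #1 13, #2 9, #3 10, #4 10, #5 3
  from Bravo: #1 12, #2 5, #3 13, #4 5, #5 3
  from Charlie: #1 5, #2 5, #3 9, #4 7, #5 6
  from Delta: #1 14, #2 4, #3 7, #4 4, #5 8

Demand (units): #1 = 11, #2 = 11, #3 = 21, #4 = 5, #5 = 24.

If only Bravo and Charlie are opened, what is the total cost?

Total cost: 943

Each township is assigned to its cheapest site among the open ones.
{Bravo, Charlie}: #1→Charlie 5·11=55, #2→Bravo 5·11=55, #3→Charlie 9·21=189, #4→Bravo 5·5=25, #5→Bravo 3·24=72. Service 396; fixed 547; total 943.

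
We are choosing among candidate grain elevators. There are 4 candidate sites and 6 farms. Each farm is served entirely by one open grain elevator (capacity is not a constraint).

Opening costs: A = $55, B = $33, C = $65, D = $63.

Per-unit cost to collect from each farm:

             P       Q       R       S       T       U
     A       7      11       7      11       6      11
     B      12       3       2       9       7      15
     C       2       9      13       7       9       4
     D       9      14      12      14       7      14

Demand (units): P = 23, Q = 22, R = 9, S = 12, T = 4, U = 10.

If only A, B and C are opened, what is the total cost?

Each farm is assigned to its cheapest site among the open ones.
{A, B, C}: P→C 2·23=46, Q→B 3·22=66, R→B 2·9=18, S→C 7·12=84, T→A 6·4=24, U→C 4·10=40. Service 278; fixed 153; total 431.

Total cost: 431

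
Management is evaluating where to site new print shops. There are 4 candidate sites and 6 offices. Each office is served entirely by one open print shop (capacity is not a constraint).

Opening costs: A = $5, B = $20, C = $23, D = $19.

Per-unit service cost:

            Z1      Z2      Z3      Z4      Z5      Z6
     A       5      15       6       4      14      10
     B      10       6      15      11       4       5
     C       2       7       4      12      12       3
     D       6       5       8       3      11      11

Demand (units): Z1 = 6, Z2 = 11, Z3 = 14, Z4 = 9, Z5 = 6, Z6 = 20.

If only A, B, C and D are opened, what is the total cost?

Each office is assigned to its cheapest site among the open ones.
{A, B, C, D}: Z1→C 2·6=12, Z2→D 5·11=55, Z3→C 4·14=56, Z4→D 3·9=27, Z5→B 4·6=24, Z6→C 3·20=60. Service 234; fixed 67; total 301.

Total cost: 301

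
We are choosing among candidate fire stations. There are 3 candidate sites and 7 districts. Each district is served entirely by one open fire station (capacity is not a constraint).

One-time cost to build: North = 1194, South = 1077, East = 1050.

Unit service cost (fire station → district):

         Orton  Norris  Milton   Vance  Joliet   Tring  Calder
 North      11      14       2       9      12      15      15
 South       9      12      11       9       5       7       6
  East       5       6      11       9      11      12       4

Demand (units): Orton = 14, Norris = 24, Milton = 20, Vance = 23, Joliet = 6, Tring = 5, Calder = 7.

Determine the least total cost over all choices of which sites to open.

Minimum total cost: 1845

For any fixed open set, each district goes to its cheapest open site; total = fixed + service.
{East}: Orton→East 5·14=70, Norris→East 6·24=144, Milton→East 11·20=220, Vance→East 9·23=207, Joliet→East 11·6=66, Tring→East 12·5=60, Calder→East 4·7=28. Service 795; fixed 1050; total 1845.
{South}: Orton→South 9·14=126, Norris→South 12·24=288, Milton→South 11·20=220, Vance→South 9·23=207, Joliet→South 5·6=30, Tring→South 7·5=35, Calder→South 6·7=42. Service 948; fixed 1077; total 2025.
{North}: service 989 + fixed 1194 = 2183
{North, South, East}: service 554 + fixed 3321 = 3875
No other subset beats 1845.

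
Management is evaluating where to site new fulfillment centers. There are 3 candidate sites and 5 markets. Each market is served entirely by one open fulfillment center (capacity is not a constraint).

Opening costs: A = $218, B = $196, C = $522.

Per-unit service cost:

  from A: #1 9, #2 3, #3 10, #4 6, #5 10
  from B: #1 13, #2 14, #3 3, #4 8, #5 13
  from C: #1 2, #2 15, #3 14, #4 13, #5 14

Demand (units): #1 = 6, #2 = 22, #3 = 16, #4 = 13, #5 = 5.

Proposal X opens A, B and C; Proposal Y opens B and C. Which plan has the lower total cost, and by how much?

Proposal X: {A, B, C}: #1→C 2·6=12, #2→A 3·22=66, #3→B 3·16=48, #4→A 6·13=78, #5→A 10·5=50. Service 254; fixed 936; total 1190.
Proposal Y: {B, C}: #1→C 2·6=12, #2→B 14·22=308, #3→B 3·16=48, #4→B 8·13=104, #5→B 13·5=65. Service 537; fixed 718; total 1255.
Difference: |1190 − 1255| = 65.

Proposal X is cheaper by 65.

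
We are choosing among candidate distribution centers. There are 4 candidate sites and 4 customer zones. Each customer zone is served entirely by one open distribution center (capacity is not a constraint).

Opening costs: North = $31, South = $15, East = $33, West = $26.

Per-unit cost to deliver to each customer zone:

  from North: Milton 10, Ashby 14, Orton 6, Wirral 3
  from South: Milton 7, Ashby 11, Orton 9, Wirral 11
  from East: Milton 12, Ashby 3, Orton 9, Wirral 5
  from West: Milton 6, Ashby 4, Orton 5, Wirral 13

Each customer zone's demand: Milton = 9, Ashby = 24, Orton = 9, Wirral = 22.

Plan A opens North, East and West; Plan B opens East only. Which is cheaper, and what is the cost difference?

Plan A: {North, East, West}: Milton→West 6·9=54, Ashby→East 3·24=72, Orton→West 5·9=45, Wirral→North 3·22=66. Service 237; fixed 90; total 327.
Plan B: {East}: Milton→East 12·9=108, Ashby→East 3·24=72, Orton→East 9·9=81, Wirral→East 5·22=110. Service 371; fixed 33; total 404.
Difference: |327 − 404| = 77.

Plan A is cheaper by 77.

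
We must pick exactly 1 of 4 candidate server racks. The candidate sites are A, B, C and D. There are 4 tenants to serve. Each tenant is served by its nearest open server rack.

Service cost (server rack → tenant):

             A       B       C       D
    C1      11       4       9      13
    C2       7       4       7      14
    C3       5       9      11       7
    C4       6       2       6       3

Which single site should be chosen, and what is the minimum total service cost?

With exactly 1 open, each tenant uses its cheapest among the chosen.
{B}: C1→B 4, C2→B 4, C3→B 9, C4→B 2. Service cost 19.
{A}: service cost 29
{C}: service cost 33
Among all 4 size-1 choices, {B} is lowest.

Choose B only; total service cost 19.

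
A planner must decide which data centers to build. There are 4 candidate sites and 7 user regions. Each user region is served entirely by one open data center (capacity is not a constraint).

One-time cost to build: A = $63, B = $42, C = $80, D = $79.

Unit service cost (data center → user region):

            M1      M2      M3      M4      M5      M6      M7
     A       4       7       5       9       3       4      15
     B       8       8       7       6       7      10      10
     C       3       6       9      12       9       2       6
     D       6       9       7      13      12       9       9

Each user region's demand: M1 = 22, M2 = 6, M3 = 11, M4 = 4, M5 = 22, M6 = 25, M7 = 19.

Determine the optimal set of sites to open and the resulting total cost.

Open A and C; minimum total cost 566.

For any fixed open set, each user region goes to its cheapest open site; total = fixed + service.
{A, C}: M1→C 3·22=66, M2→C 6·6=36, M3→A 5·11=55, M4→A 9·4=36, M5→A 3·22=66, M6→C 2·25=50, M7→C 6·19=114. Service 423; fixed 143; total 566.
{A, B, C}: M1→C 3·22=66, M2→C 6·6=36, M3→A 5·11=55, M4→B 6·4=24, M5→A 3·22=66, M6→C 2·25=50, M7→C 6·19=114. Service 411; fixed 185; total 596.
{B, C}: service 521 + fixed 122 = 643
{A, B, C, D}: service 411 + fixed 264 = 675
No other subset beats 566.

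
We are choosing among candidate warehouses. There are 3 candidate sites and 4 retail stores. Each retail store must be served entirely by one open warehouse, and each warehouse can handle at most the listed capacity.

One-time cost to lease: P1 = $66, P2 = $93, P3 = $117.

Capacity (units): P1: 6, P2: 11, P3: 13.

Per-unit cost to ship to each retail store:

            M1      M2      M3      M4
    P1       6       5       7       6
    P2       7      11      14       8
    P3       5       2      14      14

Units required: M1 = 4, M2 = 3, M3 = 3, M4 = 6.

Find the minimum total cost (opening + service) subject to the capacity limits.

Open {P1, P2}: M1→P2 7·4=28, M2→P1 5·3=15, M3→P1 7·3=21, M4→P2 8·6=48.
Loads: P1 carries 6/6, P2 carries 10/11. Service 112; fixed 159; total 271.
Next best feasible plan costs 287.

Minimum total cost: 271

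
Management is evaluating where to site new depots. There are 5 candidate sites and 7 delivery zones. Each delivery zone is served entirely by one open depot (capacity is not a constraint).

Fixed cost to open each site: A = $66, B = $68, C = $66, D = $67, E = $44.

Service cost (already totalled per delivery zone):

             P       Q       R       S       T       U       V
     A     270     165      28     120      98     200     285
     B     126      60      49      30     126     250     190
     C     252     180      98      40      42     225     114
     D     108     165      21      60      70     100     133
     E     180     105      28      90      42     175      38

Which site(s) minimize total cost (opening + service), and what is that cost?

Open B, D and E; minimum total cost 578.

For any fixed open set, each delivery zone goes to its cheapest open site; total = fixed + service.
{B, D, E}: P→D 108, Q→B 60, R→D 21, S→B 30, T→E 42, U→D 100, V→E 38. Service 399; fixed 179; total 578.
{D, E}: service 474 + fixed 111 = 585
{B, E}: P→B 126, Q→B 60, R→E 28, S→B 30, T→E 42, U→E 175, V→E 38. Service 499; fixed 112; total 611.
{A, B, C, D, E}: P→D 108, Q→B 60, R→D 21, S→B 30, T→C 42, U→D 100, V→E 38. Service 399; fixed 311; total 710.
No other subset beats 578.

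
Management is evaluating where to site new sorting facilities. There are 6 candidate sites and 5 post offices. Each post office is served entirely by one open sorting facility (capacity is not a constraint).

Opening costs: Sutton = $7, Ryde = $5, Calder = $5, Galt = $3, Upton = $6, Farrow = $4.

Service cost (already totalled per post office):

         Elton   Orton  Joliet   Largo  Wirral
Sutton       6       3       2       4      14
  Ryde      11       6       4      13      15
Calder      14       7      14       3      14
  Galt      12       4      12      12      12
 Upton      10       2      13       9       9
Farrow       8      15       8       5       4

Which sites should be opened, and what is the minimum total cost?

Open Sutton and Farrow; minimum total cost 30.

For any fixed open set, each post office goes to its cheapest open site; total = fixed + service.
{Sutton, Farrow}: Elton→Sutton 6, Orton→Sutton 3, Joliet→Sutton 2, Largo→Sutton 4, Wirral→Farrow 4. Service 19; fixed 11; total 30.
{Sutton, Galt, Farrow}: service 19 + fixed 14 = 33
{Sutton, Calder, Farrow}: service 18 + fixed 16 = 34
{Sutton, Ryde, Calder, Galt, Upton, Farrow}: Elton→Sutton 6, Orton→Upton 2, Joliet→Sutton 2, Largo→Calder 3, Wirral→Farrow 4. Service 17; fixed 30; total 47.
No other subset beats 30.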